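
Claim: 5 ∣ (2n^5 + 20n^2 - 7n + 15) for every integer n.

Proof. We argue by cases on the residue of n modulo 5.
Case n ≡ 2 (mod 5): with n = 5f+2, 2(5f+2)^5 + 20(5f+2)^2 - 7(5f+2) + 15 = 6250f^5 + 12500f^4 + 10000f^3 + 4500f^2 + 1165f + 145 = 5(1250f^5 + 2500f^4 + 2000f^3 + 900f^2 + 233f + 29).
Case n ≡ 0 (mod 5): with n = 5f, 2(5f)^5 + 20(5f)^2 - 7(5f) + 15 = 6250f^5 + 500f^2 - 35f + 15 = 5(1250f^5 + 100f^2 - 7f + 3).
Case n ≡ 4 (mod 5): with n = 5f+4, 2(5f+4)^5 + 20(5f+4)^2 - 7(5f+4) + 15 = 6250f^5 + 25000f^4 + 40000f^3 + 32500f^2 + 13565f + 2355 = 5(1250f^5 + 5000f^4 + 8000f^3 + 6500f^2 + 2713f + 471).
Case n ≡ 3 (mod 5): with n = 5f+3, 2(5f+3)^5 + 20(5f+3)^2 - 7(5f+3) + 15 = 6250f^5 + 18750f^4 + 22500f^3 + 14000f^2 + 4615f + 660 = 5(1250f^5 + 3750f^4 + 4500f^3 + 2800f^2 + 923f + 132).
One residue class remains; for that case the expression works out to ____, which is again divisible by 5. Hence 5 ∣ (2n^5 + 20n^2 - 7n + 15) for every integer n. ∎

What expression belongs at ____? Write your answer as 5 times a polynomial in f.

The residues treated are {2, 0, 4, 3}, so the missing case is n ≡ 1 (mod 5); write n = 5f+1.
Then 2(5f+1)^5 + 20(5f+1)^2 - 7(5f+1) + 15 = 6250f^5 + 6250f^4 + 2500f^3 + 1000f^2 + 215f + 30 = 5(1250f^5 + 1250f^4 + 500f^3 + 200f^2 + 43f + 6).

5(1250f^5 + 1250f^4 + 500f^3 + 200f^2 + 43f + 6)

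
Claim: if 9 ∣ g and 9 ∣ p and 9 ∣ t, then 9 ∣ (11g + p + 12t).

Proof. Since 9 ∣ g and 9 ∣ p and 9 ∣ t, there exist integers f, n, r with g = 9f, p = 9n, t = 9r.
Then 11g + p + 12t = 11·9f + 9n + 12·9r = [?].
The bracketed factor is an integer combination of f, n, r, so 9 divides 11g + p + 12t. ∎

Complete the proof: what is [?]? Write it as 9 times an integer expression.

Each term has a factor of 9: 11·9f + 9n + 12·9r = 9·(11f + n + 12r).
Since 11f + n + 12r is an integer, 9 ∣ (11g + p + 12t).

9(11f + n + 12r)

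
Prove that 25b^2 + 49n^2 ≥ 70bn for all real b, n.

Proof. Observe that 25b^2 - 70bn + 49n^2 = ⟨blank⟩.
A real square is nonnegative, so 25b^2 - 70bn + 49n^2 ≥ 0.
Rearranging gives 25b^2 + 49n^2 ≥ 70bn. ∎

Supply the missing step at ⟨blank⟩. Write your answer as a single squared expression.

25b^2 - 70bn + 49n^2 is a perfect-square trinomial: the outer terms are (5b)^2 and (7n)^2, and the cross term is -2·5b·7n.
So 25b^2 - 70bn + 49n^2 = (5b - 7n)^2 ≥ 0.

(5b - 7n)^2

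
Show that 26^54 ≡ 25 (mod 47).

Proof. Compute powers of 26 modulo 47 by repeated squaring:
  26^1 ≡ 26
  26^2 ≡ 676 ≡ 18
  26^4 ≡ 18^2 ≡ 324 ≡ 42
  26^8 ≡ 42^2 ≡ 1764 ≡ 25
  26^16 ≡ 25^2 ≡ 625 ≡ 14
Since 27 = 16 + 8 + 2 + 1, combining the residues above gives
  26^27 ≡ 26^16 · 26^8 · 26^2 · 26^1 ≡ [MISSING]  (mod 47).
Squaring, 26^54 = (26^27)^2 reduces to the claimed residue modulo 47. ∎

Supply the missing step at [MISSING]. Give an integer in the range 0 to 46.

5

Multiply the listed residues: 14 · 25 · 18 · 26 = 350 → 6300 → 163800.
Reducing modulo 47: 163800 = 3485·47 + 5, so 26^27 ≡ 5.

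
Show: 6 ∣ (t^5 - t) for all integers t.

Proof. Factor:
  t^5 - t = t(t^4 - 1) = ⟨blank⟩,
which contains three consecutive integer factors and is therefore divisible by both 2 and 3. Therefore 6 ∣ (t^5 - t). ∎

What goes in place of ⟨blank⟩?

(t - 1)t(t + 1)(t^2 + 1)

t^4 - 1 = (t^2 - 1)(t^2 + 1), and t^2 - 1 = (t-1)(t+1).
So t(t^4 - 1) = (t - 1)t(t + 1)(t^2 + 1).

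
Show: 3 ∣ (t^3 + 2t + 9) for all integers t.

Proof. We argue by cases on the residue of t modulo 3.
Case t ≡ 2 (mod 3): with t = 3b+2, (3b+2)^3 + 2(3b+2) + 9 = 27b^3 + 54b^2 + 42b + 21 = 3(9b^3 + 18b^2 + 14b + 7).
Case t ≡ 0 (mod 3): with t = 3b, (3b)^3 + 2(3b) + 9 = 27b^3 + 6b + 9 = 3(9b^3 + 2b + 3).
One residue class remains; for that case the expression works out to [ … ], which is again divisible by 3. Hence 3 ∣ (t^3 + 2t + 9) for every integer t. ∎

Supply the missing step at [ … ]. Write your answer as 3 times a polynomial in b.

3(9b^3 + 9b^2 + 5b + 4)

The residues treated are {2, 0}, so the missing case is t ≡ 1 (mod 3); write t = 3b+1.
Then (3b+1)^3 + 2(3b+1) + 9 = 27b^3 + 27b^2 + 15b + 12 = 3(9b^3 + 9b^2 + 5b + 4).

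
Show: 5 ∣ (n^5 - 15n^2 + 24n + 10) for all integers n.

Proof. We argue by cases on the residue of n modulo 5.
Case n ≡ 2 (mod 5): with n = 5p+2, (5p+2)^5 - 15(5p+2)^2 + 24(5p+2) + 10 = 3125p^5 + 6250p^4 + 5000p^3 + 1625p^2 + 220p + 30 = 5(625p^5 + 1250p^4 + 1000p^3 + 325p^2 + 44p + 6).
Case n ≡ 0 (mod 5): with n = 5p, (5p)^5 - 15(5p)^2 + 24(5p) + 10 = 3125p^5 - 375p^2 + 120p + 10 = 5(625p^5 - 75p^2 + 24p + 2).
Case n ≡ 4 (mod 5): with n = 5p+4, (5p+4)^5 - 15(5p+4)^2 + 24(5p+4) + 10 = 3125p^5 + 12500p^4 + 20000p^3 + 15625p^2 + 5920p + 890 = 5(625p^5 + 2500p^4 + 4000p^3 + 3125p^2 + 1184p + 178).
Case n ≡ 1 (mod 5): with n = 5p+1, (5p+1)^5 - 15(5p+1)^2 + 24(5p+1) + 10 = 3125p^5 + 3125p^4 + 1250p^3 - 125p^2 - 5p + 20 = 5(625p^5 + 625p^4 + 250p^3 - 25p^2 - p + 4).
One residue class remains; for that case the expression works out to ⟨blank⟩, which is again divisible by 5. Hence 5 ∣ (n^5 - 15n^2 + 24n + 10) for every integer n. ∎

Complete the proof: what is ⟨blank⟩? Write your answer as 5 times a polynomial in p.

The residues treated are {2, 0, 4, 1}, so the missing case is n ≡ 3 (mod 5); write n = 5p+3.
Then (5p+3)^5 - 15(5p+3)^2 + 24(5p+3) + 10 = 3125p^5 + 9375p^4 + 11250p^3 + 6375p^2 + 1695p + 190 = 5(625p^5 + 1875p^4 + 2250p^3 + 1275p^2 + 339p + 38).

5(625p^5 + 1875p^4 + 2250p^3 + 1275p^2 + 339p + 38)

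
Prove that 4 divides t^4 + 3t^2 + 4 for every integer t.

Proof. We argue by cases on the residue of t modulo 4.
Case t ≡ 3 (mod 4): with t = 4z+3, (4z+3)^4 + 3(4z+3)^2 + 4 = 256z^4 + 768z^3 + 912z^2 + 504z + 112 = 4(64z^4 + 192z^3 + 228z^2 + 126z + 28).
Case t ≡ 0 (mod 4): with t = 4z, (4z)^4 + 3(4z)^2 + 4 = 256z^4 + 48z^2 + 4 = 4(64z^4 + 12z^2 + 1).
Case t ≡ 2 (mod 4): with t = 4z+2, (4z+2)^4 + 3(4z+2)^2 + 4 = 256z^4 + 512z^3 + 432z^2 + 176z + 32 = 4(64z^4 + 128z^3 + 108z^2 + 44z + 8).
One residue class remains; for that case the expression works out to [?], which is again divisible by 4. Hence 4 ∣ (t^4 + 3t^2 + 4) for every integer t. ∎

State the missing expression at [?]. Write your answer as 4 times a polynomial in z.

4(64z^4 + 64z^3 + 36z^2 + 10z + 2)

Only t ≡ 1 (mod 4) is unaccounted for. Put t = 4z+1:
(4z+1)^4 + 3(4z+1)^2 + 4 expands to 256z^4 + 256z^3 + 144z^2 + 40z + 8,
and factoring out 4 leaves 4(64z^4 + 64z^3 + 36z^2 + 10z + 2).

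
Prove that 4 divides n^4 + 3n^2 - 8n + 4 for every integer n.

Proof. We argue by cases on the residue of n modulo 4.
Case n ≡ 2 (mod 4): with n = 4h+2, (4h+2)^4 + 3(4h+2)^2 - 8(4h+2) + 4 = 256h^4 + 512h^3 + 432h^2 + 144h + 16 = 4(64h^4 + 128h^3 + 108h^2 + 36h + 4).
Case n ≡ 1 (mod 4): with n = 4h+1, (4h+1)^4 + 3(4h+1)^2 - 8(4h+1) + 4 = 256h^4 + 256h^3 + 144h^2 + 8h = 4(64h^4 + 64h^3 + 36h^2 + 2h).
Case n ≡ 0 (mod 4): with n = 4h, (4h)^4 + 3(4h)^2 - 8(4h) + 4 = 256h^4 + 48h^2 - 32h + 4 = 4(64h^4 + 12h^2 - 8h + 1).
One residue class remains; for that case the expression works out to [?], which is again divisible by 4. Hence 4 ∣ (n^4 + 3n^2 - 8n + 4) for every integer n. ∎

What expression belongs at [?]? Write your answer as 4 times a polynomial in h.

4(64h^4 + 192h^3 + 228h^2 + 118h + 22)

The residues treated are {2, 1, 0}, so the missing case is n ≡ 3 (mod 4); write n = 4h+3.
Then (4h+3)^4 + 3(4h+3)^2 - 8(4h+3) + 4 = 256h^4 + 768h^3 + 912h^2 + 472h + 88 = 4(64h^4 + 192h^3 + 228h^2 + 118h + 22).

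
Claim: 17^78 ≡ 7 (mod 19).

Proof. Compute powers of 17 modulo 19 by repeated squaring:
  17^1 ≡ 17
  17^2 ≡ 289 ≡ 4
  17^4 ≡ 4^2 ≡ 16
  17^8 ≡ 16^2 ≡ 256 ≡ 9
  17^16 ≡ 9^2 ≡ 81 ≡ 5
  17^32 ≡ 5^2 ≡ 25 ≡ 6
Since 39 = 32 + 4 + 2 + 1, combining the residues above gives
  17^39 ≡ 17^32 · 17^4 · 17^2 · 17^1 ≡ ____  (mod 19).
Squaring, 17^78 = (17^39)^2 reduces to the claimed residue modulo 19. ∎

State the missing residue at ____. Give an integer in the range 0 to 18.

11

Multiply the listed residues: 6 · 16 · 4 · 17 = 96 → 384 → 6528.
Reducing modulo 19: 6528 = 343·19 + 11, so 17^39 ≡ 11.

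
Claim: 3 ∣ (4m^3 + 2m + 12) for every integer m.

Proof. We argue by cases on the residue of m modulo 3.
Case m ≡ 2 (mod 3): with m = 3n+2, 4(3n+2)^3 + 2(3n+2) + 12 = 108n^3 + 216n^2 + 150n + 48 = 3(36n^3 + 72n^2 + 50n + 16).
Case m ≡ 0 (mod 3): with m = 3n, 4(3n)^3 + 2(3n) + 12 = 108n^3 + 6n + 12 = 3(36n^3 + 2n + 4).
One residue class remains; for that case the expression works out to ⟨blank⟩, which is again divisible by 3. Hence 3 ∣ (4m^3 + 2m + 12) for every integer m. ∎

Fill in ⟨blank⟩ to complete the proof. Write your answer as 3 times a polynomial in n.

The residues treated are {2, 0}, so the missing case is m ≡ 1 (mod 3); write m = 3n+1.
Then 4(3n+1)^3 + 2(3n+1) + 12 = 108n^3 + 108n^2 + 42n + 18 = 3(36n^3 + 36n^2 + 14n + 6).

3(36n^3 + 36n^2 + 14n + 6)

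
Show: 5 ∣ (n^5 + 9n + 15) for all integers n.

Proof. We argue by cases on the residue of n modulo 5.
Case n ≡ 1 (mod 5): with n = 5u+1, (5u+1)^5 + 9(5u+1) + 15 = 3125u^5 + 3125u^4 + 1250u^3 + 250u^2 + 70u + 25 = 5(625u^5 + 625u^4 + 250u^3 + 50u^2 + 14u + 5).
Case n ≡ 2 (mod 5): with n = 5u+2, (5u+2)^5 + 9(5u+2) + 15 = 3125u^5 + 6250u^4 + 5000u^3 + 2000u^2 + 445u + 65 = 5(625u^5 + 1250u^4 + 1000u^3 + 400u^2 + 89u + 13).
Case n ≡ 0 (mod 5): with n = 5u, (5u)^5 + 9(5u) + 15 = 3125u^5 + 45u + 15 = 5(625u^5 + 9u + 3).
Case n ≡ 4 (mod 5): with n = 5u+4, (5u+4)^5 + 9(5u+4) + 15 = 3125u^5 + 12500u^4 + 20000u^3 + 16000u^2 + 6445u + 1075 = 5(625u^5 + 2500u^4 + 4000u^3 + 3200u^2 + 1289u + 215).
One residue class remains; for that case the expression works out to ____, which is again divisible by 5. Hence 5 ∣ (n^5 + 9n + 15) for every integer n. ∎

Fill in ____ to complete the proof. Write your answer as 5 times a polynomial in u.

5(625u^5 + 1875u^4 + 2250u^3 + 1350u^2 + 414u + 57)

The residues treated are {1, 2, 0, 4}, so the missing case is n ≡ 3 (mod 5); write n = 5u+3.
Then (5u+3)^5 + 9(5u+3) + 15 = 3125u^5 + 9375u^4 + 11250u^3 + 6750u^2 + 2070u + 285 = 5(625u^5 + 1875u^4 + 2250u^3 + 1350u^2 + 414u + 57).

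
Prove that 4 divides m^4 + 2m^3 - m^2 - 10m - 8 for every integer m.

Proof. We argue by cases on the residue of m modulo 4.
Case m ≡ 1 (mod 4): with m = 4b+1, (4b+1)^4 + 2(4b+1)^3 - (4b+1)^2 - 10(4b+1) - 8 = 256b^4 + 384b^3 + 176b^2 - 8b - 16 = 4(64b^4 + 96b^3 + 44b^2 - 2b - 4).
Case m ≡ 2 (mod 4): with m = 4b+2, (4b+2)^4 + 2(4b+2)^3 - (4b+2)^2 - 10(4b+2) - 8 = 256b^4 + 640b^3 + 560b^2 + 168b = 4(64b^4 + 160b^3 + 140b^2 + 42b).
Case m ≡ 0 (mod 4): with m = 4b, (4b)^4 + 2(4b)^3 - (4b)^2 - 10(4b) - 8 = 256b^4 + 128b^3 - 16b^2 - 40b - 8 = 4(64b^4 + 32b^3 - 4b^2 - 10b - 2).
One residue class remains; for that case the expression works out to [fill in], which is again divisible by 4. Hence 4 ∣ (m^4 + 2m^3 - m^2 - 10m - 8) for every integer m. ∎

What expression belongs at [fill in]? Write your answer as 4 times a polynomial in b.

The residues treated are {1, 2, 0}, so the missing case is m ≡ 3 (mod 4); write m = 4b+3.
Then (4b+3)^4 + 2(4b+3)^3 - (4b+3)^2 - 10(4b+3) - 8 = 256b^4 + 896b^3 + 1136b^2 + 584b + 88 = 4(64b^4 + 224b^3 + 284b^2 + 146b + 22).

4(64b^4 + 224b^3 + 284b^2 + 146b + 22)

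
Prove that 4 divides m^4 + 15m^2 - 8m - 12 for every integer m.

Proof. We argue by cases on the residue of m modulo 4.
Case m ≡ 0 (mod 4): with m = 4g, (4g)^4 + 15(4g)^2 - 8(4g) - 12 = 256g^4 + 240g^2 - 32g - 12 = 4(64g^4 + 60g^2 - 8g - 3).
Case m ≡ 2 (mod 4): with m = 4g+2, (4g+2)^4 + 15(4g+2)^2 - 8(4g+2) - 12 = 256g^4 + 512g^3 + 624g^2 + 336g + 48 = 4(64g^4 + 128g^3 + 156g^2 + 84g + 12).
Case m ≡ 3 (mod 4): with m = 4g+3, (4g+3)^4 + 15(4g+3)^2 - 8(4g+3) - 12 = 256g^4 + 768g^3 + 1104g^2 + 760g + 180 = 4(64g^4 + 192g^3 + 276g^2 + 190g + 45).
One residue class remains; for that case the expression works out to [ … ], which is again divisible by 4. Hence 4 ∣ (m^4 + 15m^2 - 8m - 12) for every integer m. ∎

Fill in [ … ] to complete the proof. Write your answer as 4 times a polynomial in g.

Only m ≡ 1 (mod 4) is unaccounted for. Put m = 4g+1:
(4g+1)^4 + 15(4g+1)^2 - 8(4g+1) - 12 expands to 256g^4 + 256g^3 + 336g^2 + 104g - 4,
and factoring out 4 leaves 4(64g^4 + 64g^3 + 84g^2 + 26g - 1).

4(64g^4 + 64g^3 + 84g^2 + 26g - 1)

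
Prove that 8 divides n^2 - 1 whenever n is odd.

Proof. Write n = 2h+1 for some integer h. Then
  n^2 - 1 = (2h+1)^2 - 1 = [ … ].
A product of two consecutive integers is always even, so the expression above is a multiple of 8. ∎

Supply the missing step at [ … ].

4h(h + 1)

(2h+1)^2 - 1 = 4h^2 + 4h + 1 - 1 = 4h^2 + 4h = 4h(h+1).
Since h and h+1 are consecutive, h(h+1) is even, and 4·(even) is a multiple of 8.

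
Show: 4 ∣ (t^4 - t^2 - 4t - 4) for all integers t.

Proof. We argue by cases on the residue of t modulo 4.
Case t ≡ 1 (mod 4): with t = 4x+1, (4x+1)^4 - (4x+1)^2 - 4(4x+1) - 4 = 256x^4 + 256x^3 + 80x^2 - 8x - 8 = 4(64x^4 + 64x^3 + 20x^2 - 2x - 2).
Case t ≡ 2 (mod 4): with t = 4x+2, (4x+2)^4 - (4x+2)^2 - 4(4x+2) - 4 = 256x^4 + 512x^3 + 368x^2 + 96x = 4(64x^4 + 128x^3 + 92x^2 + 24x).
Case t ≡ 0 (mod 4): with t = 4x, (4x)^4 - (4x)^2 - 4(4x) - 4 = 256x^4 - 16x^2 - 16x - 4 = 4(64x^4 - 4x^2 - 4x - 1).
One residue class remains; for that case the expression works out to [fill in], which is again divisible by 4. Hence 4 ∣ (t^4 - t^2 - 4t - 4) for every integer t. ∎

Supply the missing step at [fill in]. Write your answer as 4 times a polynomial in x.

The residues treated are {1, 2, 0}, so the missing case is t ≡ 3 (mod 4); write t = 4x+3.
Then (4x+3)^4 - (4x+3)^2 - 4(4x+3) - 4 = 256x^4 + 768x^3 + 848x^2 + 392x + 56 = 4(64x^4 + 192x^3 + 212x^2 + 98x + 14).

4(64x^4 + 192x^3 + 212x^2 + 98x + 14)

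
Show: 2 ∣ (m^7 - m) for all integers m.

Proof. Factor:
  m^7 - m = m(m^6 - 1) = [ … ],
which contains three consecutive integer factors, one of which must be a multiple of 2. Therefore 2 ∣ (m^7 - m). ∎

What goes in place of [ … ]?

m^6 - 1 = (m^2 - 1)(m^4 + m^2 + 1), and m^2 - 1 = (m-1)(m+1).
So m(m^6 - 1) = (m - 1)m(m + 1)(m^4 + m^2 + 1).

(m - 1)m(m + 1)(m^4 + m^2 + 1)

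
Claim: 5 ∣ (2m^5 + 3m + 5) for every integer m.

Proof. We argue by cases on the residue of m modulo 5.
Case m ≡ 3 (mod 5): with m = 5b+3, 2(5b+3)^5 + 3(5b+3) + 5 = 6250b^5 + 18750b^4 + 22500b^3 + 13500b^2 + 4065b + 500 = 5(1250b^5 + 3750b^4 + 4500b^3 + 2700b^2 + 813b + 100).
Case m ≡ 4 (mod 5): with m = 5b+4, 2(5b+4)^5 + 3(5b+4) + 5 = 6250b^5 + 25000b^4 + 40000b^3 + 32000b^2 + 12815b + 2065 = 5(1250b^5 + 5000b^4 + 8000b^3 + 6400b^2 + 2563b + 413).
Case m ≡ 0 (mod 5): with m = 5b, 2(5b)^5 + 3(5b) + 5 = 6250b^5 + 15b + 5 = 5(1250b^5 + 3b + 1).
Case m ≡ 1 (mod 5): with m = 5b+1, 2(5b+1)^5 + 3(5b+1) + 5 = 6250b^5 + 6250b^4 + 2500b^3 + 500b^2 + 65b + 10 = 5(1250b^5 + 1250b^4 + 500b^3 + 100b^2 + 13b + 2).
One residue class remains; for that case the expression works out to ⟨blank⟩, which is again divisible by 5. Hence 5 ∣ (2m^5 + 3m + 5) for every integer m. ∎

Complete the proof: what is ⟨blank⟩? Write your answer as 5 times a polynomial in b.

The residues treated are {3, 4, 0, 1}, so the missing case is m ≡ 2 (mod 5); write m = 5b+2.
Then 2(5b+2)^5 + 3(5b+2) + 5 = 6250b^5 + 12500b^4 + 10000b^3 + 4000b^2 + 815b + 75 = 5(1250b^5 + 2500b^4 + 2000b^3 + 800b^2 + 163b + 15).

5(1250b^5 + 2500b^4 + 2000b^3 + 800b^2 + 163b + 15)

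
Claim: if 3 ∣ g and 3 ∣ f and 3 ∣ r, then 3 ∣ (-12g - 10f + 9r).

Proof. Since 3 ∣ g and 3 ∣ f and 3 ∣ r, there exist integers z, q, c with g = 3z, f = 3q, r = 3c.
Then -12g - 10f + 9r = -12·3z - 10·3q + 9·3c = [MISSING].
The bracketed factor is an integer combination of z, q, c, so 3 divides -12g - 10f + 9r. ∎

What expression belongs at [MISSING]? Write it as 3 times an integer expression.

Pull the common 3 out of every term: -12·3z - 10·3q + 9·3c = 3(9c - 10q - 12z).
9c - 10q - 12z is an integer, which exhibits the divisibility.

3(9c - 10q - 12z)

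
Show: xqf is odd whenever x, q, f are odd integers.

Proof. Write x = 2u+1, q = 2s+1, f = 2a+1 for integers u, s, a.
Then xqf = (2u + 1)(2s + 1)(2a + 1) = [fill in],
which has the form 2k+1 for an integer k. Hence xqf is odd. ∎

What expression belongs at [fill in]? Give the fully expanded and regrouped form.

2(4asu + 2as + 2au + a + 2su + s + u) + 1

Expanding: (2u + 1)(2s + 1)(2a + 1) = 8asu + 4as + 4au + 2a + 4su + 2s + 2u + 1.
Every term except the constant is even, so this is 2(4asu + 2as + 2au + a + 2su + s + u) + 1,
and 4asu + 2as + 2au + a + 2su + s + u ∈ ℤ gives the required form.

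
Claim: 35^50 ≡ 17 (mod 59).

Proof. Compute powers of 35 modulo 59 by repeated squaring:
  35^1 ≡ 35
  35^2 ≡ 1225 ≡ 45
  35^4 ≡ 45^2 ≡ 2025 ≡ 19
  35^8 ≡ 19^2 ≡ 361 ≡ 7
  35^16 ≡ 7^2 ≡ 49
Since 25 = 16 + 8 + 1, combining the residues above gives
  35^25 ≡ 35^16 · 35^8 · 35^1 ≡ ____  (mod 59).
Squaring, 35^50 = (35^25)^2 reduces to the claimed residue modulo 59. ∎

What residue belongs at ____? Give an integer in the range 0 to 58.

28

Multiply the listed residues: 49 · 7 · 35 = 343 → 12005.
Reducing modulo 59: 12005 = 203·59 + 28, so 35^25 ≡ 28.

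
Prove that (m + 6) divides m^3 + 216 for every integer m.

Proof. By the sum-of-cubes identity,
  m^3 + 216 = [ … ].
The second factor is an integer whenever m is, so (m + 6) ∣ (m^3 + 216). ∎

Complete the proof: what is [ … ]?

Polynomial division of m^3 + 216 by m + 6 leaves remainder 0 and quotient m^2 - 6m + 36.
Hence m^3 + 216 = (m + 6)(m^2 - 6m + 36).

(m + 6)(m^2 - 6m + 36)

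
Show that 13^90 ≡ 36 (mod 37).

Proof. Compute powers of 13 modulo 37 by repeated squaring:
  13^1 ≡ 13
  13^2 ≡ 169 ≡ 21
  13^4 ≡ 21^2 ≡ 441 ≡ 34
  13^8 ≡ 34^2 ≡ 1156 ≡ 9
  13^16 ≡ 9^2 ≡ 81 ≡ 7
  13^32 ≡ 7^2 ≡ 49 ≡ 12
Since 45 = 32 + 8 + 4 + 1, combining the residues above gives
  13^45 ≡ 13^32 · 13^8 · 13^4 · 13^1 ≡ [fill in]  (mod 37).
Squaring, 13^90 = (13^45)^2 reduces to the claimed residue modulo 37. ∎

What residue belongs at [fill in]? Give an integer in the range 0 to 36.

6

Multiply the listed residues: 12 · 9 · 34 · 13 = 108 → 3672 → 47736.
Reducing modulo 37: 47736 = 1290·37 + 6, so 13^45 ≡ 6.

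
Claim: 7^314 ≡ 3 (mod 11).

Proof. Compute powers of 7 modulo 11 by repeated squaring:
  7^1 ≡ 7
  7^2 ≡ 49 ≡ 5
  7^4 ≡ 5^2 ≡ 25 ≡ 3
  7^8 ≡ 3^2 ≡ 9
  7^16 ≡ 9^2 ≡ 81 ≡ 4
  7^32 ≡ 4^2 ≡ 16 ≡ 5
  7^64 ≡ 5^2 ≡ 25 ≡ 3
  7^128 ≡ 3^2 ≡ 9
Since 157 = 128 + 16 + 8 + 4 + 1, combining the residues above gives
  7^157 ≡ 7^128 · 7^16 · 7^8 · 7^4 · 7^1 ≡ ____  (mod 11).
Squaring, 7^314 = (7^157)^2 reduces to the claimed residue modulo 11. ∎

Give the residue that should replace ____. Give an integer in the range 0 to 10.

7^128 · 7^16 · 7^8 · 7^4 · 7^1 ≡ 9 · 4 · 9 · 3 · 7 = 6804.
6804 mod 11 = 6, so 7^157 ≡ 6 (mod 11).

6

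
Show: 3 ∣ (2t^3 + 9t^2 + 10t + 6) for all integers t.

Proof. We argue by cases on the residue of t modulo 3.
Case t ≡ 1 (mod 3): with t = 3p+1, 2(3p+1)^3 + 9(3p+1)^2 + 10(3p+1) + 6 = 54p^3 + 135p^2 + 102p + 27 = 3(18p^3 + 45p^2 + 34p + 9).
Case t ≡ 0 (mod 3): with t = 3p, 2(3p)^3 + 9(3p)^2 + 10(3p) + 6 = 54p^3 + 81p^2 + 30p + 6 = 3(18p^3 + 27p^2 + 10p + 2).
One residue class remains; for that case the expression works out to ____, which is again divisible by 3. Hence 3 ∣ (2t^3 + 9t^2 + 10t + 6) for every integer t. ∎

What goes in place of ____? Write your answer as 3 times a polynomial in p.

Only t ≡ 2 (mod 3) is unaccounted for. Put t = 3p+2:
2(3p+2)^3 + 9(3p+2)^2 + 10(3p+2) + 6 expands to 54p^3 + 189p^2 + 210p + 78,
and factoring out 3 leaves 3(18p^3 + 63p^2 + 70p + 26).

3(18p^3 + 63p^2 + 70p + 26)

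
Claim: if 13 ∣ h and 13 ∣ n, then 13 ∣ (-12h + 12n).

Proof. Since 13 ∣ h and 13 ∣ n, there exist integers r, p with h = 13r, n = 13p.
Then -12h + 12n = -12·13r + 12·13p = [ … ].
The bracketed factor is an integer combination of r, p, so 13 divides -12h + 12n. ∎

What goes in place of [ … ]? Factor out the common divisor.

13(12p - 12r)

Each term has a factor of 13: -12·13r + 12·13p = 13·(12p - 12r).
Since 12p - 12r is an integer, 13 ∣ (-12h + 12n).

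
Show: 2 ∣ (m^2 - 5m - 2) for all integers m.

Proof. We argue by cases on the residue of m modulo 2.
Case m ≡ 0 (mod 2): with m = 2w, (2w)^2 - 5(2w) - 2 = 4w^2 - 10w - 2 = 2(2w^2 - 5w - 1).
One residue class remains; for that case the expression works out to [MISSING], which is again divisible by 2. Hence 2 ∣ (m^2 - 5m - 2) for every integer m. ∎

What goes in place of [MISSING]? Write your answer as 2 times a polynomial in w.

Only m ≡ 1 (mod 2) is unaccounted for. Put m = 2w+1:
(2w+1)^2 - 5(2w+1) - 2 expands to 4w^2 - 6w - 6,
and factoring out 2 leaves 2(2w^2 - 3w - 3).

2(2w^2 - 3w - 3)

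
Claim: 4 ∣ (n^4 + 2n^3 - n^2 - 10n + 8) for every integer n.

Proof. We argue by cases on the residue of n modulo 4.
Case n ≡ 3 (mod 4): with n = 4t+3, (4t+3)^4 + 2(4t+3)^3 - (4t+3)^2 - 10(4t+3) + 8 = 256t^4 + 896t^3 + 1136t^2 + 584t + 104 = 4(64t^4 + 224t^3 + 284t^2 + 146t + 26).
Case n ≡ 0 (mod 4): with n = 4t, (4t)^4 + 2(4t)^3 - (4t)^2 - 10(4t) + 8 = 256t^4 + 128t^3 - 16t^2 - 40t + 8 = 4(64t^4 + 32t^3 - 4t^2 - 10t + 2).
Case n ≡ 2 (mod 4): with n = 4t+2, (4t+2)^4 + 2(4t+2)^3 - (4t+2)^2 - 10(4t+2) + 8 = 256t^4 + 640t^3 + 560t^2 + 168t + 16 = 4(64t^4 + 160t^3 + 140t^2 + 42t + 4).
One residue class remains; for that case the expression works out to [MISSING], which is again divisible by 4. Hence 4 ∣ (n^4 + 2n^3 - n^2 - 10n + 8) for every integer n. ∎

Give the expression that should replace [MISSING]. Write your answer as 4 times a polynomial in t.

The residues treated are {3, 0, 2}, so the missing case is n ≡ 1 (mod 4); write n = 4t+1.
Then (4t+1)^4 + 2(4t+1)^3 - (4t+1)^2 - 10(4t+1) + 8 = 256t^4 + 384t^3 + 176t^2 - 8t = 4(64t^4 + 96t^3 + 44t^2 - 2t).

4(64t^4 + 96t^3 + 44t^2 - 2t)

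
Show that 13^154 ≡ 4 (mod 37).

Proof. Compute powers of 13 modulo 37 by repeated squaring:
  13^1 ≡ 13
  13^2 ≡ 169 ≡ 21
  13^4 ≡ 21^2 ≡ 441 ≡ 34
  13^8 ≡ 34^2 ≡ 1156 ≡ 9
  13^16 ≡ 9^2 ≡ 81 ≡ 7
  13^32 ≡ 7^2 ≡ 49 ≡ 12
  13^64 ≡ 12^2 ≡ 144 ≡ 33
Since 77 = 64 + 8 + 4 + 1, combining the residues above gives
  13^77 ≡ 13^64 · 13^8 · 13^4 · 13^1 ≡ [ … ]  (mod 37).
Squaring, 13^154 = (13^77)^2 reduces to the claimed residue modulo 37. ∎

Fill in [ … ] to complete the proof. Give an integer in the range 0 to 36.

13^64 · 13^8 · 13^4 · 13^1 ≡ 33 · 9 · 34 · 13 = 131274.
131274 mod 37 = 35, so 13^77 ≡ 35 (mod 37).

35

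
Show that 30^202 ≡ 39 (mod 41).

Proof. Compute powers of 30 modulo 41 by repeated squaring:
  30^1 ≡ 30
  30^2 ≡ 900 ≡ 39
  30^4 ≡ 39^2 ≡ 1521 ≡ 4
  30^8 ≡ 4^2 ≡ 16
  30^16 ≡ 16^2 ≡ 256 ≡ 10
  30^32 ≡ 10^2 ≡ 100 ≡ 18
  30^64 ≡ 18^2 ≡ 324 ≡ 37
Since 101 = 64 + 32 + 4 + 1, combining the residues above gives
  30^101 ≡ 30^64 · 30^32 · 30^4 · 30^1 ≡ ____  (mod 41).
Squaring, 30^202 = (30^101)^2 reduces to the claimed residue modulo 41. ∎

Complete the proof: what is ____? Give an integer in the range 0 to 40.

30^64 · 30^32 · 30^4 · 30^1 ≡ 37 · 18 · 4 · 30 = 79920.
79920 mod 41 = 11, so 30^101 ≡ 11 (mod 41).

11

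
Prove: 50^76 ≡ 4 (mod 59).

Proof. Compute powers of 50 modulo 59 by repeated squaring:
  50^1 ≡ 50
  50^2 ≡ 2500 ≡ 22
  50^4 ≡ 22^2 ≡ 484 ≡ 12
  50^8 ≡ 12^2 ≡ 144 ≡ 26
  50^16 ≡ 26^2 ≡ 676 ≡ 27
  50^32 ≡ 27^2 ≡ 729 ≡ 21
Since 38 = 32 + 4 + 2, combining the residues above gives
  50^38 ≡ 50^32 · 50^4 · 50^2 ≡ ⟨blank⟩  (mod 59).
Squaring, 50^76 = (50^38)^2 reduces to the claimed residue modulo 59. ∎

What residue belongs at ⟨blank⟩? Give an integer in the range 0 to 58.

Multiply the listed residues: 21 · 12 · 22 = 252 → 5544.
Reducing modulo 59: 5544 = 93·59 + 57, so 50^38 ≡ 57.

57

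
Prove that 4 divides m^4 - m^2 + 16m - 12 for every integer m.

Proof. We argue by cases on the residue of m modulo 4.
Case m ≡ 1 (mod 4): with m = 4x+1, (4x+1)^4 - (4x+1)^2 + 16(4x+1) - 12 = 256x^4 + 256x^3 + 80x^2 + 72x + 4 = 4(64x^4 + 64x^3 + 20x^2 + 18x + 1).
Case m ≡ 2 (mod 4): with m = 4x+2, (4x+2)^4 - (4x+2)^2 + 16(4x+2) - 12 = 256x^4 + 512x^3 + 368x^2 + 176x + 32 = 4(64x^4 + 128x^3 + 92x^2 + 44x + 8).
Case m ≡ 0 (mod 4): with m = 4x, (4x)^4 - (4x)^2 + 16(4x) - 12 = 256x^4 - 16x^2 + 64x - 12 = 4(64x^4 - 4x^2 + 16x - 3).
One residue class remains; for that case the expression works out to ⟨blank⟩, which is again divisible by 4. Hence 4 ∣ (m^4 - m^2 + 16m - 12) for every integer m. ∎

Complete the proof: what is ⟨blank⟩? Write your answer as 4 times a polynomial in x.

The residues treated are {1, 2, 0}, so the missing case is m ≡ 3 (mod 4); write m = 4x+3.
Then (4x+3)^4 - (4x+3)^2 + 16(4x+3) - 12 = 256x^4 + 768x^3 + 848x^2 + 472x + 108 = 4(64x^4 + 192x^3 + 212x^2 + 118x + 27).

4(64x^4 + 192x^3 + 212x^2 + 118x + 27)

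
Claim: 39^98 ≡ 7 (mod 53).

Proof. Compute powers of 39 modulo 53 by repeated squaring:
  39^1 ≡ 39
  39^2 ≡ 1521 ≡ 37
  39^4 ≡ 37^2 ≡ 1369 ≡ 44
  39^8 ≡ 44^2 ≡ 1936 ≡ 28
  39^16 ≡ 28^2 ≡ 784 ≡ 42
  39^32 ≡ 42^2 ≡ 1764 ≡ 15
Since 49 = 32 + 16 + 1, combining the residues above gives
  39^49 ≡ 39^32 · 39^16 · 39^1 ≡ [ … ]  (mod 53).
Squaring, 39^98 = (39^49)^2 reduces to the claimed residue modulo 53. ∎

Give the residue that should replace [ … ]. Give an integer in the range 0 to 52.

31

Multiply the listed residues: 15 · 42 · 39 = 630 → 24570.
Reducing modulo 53: 24570 = 463·53 + 31, so 39^49 ≡ 31.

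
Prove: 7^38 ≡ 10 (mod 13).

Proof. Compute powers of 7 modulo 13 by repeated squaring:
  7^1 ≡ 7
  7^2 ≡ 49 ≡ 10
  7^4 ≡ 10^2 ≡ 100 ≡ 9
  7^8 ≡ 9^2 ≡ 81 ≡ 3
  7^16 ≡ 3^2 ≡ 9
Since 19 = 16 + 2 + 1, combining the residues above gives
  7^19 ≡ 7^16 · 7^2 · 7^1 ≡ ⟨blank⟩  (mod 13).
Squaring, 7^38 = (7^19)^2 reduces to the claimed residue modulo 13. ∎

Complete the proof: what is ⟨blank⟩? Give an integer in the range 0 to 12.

6

7^16 · 7^2 · 7^1 ≡ 9 · 10 · 7 = 630.
630 mod 13 = 6, so 7^19 ≡ 6 (mod 13).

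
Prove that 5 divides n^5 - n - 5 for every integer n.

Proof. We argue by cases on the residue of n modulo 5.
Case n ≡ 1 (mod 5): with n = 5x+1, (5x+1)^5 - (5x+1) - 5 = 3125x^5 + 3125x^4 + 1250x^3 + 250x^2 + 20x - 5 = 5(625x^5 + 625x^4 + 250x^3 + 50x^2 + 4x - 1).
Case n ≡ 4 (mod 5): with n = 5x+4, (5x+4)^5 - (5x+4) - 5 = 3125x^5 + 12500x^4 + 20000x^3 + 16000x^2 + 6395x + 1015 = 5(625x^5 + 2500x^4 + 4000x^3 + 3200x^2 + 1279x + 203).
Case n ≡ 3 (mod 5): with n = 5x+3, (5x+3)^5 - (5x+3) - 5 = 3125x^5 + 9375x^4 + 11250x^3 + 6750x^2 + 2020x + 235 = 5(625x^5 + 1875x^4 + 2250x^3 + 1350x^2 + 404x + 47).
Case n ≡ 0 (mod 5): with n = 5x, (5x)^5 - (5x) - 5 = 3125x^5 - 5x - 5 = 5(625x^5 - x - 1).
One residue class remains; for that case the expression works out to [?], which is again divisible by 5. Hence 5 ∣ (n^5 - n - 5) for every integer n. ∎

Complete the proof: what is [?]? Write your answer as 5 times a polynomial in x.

5(625x^5 + 1250x^4 + 1000x^3 + 400x^2 + 79x + 5)

Only n ≡ 2 (mod 5) is unaccounted for. Put n = 5x+2:
(5x+2)^5 - (5x+2) - 5 expands to 3125x^5 + 6250x^4 + 5000x^3 + 2000x^2 + 395x + 25,
and factoring out 5 leaves 5(625x^5 + 1250x^4 + 1000x^3 + 400x^2 + 79x + 5).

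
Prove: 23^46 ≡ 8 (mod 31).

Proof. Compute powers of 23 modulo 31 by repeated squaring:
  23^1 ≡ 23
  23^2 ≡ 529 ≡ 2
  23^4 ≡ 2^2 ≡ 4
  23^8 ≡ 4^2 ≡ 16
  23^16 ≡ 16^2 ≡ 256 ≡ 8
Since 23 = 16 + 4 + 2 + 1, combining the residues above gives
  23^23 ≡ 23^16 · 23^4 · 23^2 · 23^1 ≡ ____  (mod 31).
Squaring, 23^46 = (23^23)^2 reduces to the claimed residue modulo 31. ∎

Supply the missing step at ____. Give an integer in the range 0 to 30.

15

Multiply the listed residues: 8 · 4 · 2 · 23 = 32 → 64 → 1472.
Reducing modulo 31: 1472 = 47·31 + 15, so 23^23 ≡ 15.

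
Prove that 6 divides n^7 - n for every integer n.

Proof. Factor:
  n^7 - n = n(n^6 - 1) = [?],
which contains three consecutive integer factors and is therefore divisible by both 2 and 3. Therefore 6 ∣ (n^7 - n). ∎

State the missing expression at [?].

n^6 - 1 = (n^2 - 1)(n^4 + n^2 + 1), and n^2 - 1 = (n-1)(n+1).
So n(n^6 - 1) = (n - 1)n(n + 1)(n^4 + n^2 + 1).

(n - 1)n(n + 1)(n^4 + n^2 + 1)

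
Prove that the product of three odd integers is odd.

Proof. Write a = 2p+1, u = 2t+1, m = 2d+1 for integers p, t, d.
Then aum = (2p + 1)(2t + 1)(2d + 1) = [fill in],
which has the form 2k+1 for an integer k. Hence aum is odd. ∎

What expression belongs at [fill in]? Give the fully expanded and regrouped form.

2(4dpt + 2dp + 2dt + d + 2pt + p + t) + 1

(2p + 1)(2t + 1)(2d + 1) = 8dpt + 4dp + 4dt + 2d + 4pt + 2p + 2t + 1
= 2(4dpt + 2dp + 2dt + d + 2pt + p + t) + 1.
Since 4dpt + 2dp + 2dt + d + 2pt + p + t is an integer, the product is of the form 2k+1 for an integer k.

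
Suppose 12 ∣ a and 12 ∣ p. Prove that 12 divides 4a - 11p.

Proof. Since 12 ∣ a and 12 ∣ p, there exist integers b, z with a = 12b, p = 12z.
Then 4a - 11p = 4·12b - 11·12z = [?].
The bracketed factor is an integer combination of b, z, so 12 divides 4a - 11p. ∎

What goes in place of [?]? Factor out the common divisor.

Pull the common 12 out of every term: 4·12b - 11·12z = 12(4b - 11z).
4b - 11z is an integer, which exhibits the divisibility.

12(4b - 11z)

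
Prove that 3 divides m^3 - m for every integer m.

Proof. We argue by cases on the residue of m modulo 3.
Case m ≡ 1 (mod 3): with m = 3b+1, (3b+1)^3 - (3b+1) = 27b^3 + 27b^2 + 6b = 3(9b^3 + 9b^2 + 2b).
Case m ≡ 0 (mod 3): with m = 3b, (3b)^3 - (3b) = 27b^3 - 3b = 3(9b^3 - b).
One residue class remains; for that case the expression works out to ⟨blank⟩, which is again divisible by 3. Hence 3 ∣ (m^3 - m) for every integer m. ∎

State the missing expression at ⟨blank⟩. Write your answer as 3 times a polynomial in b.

Only m ≡ 2 (mod 3) is unaccounted for. Put m = 3b+2:
(3b+2)^3 - (3b+2) expands to 27b^3 + 54b^2 + 33b + 6,
and factoring out 3 leaves 3(9b^3 + 18b^2 + 11b + 2).

3(9b^3 + 18b^2 + 11b + 2)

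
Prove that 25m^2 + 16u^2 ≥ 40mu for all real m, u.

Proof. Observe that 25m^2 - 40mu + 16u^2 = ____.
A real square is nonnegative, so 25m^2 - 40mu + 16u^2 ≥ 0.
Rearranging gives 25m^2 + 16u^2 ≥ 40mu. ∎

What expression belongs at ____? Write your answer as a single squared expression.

(5m - 4u)^2

The leading and trailing coefficients are 5^2 and 4^2, and 40 = 2·5·4, so the trinomial is (5m - 4u)^2.
Hence 25m^2 - 40mu + 16u^2 ≥ 0.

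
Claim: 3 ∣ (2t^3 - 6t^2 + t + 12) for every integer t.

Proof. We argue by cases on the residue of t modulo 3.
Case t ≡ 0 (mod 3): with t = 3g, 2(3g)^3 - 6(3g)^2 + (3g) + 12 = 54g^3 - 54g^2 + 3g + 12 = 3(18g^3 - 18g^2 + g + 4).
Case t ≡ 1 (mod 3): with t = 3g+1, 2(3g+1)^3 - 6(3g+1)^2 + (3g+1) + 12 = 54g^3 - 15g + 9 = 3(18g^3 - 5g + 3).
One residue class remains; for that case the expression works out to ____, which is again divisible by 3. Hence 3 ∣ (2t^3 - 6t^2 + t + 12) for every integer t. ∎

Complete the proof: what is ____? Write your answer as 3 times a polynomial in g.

The residues treated are {0, 1}, so the missing case is t ≡ 2 (mod 3); write t = 3g+2.
Then 2(3g+2)^3 - 6(3g+2)^2 + (3g+2) + 12 = 54g^3 + 54g^2 + 3g + 6 = 3(18g^3 + 18g^2 + g + 2).

3(18g^3 + 18g^2 + g + 2)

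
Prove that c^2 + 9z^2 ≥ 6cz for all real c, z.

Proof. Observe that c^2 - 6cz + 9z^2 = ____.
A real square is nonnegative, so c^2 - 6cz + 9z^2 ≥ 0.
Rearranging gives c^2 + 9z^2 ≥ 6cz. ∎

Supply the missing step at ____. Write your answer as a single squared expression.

(c - 3z)^2

c^2 - 6cz + 9z^2 is a perfect-square trinomial: the outer terms are (c)^2 and (3z)^2, and the cross term is -2·c·3z.
So c^2 - 6cz + 9z^2 = (c - 3z)^2 ≥ 0.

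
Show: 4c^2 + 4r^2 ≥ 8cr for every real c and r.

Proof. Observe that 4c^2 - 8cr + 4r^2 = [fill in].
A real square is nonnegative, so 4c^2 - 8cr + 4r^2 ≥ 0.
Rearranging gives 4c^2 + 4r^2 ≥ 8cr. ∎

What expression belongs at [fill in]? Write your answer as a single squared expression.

(2c - 2r)^2

4c^2 - 8cr + 4r^2 is a perfect-square trinomial: the outer terms are (2c)^2 and (2r)^2, and the cross term is -2·2c·2r.
So 4c^2 - 8cr + 4r^2 = (2c - 2r)^2 ≥ 0.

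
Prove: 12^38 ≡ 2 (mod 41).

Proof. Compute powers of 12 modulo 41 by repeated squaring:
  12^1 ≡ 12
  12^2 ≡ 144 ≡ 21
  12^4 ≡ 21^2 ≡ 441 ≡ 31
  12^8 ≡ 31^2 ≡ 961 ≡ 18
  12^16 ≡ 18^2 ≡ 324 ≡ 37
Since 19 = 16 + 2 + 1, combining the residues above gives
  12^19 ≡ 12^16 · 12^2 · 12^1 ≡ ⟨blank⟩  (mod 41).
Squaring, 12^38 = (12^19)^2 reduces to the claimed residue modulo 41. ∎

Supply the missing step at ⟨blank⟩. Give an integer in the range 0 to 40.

17

Multiply the listed residues: 37 · 21 · 12 = 777 → 9324.
Reducing modulo 41: 9324 = 227·41 + 17, so 12^19 ≡ 17.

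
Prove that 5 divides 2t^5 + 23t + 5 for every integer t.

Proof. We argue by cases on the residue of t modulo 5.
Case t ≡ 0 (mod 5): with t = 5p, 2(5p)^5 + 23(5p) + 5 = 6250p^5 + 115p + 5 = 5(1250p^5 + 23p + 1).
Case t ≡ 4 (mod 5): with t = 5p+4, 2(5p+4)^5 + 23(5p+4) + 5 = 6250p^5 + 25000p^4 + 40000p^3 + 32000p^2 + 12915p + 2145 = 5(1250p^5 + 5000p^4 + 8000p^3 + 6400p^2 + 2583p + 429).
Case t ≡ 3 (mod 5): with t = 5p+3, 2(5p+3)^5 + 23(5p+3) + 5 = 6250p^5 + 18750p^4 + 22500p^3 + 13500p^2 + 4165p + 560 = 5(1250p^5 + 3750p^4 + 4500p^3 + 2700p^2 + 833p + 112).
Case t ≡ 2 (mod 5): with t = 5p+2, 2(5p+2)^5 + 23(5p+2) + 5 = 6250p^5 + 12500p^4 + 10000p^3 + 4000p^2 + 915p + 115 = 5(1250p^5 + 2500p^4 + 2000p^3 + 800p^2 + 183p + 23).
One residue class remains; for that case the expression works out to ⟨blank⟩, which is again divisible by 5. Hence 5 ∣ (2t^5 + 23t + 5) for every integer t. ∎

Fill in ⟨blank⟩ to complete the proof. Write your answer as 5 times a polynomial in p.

5(1250p^5 + 1250p^4 + 500p^3 + 100p^2 + 33p + 6)

Only t ≡ 1 (mod 5) is unaccounted for. Put t = 5p+1:
2(5p+1)^5 + 23(5p+1) + 5 expands to 6250p^5 + 6250p^4 + 2500p^3 + 500p^2 + 165p + 30,
and factoring out 5 leaves 5(1250p^5 + 1250p^4 + 500p^3 + 100p^2 + 33p + 6).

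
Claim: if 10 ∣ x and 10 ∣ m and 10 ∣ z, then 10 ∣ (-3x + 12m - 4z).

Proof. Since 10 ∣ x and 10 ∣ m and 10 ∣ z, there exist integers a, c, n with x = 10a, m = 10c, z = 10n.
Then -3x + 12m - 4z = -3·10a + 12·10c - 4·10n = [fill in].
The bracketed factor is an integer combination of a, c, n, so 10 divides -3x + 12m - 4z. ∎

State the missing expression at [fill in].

Pull the common 10 out of every term: -3·10a + 12·10c - 4·10n = 10(-3a + 12c - 4n).
-3a + 12c - 4n is an integer, which exhibits the divisibility.

10(-3a + 12c - 4n)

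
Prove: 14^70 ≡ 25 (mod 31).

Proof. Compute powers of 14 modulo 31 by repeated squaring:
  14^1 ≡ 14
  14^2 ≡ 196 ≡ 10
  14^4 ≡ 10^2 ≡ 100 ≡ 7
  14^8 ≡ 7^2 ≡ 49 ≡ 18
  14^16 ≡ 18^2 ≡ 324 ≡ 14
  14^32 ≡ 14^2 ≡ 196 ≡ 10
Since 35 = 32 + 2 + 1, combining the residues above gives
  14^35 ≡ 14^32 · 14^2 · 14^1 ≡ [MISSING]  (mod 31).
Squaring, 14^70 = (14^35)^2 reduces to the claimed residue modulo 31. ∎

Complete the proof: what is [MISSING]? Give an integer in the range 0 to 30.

14^32 · 14^2 · 14^1 ≡ 10 · 10 · 14 = 1400.
1400 mod 31 = 5, so 14^35 ≡ 5 (mod 31).

5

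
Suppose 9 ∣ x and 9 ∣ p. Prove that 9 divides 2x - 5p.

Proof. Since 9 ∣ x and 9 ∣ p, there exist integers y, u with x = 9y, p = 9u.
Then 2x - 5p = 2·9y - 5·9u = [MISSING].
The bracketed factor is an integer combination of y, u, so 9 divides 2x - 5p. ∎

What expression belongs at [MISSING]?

Pull the common 9 out of every term: 2·9y - 5·9u = 9(-5u + 2y).
-5u + 2y is an integer, which exhibits the divisibility.

9(-5u + 2y)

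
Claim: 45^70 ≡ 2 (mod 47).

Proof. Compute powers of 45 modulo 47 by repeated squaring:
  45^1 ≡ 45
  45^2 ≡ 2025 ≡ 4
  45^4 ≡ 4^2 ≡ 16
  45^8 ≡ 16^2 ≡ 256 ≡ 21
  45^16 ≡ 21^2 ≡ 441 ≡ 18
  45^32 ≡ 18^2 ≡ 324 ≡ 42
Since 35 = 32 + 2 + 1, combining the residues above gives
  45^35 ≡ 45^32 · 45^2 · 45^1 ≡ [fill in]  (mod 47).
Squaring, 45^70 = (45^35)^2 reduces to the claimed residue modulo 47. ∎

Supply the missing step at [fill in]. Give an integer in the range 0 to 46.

Multiply the listed residues: 42 · 4 · 45 = 168 → 7560.
Reducing modulo 47: 7560 = 160·47 + 40, so 45^35 ≡ 40.

40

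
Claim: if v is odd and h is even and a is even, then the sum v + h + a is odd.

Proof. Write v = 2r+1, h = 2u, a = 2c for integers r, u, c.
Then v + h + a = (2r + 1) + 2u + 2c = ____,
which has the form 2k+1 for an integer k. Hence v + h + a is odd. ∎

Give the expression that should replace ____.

Expanding: (2r + 1) + 2u + 2c = 2c + 2r + 2u + 1.
Every term except the constant is even, so this is 2(c + r + u) + 1,
and c + r + u ∈ ℤ gives the required form.

2(c + r + u) + 1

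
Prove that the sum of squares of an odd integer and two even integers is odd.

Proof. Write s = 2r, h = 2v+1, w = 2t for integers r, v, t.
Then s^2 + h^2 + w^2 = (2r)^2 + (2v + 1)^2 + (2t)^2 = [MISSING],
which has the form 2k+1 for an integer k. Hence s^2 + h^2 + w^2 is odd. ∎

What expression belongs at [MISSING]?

Expanding: (2r)^2 + (2v + 1)^2 + (2t)^2 = 4r^2 + 4t^2 + 4v^2 + 4v + 1.
Every term except the constant is even, so this is 2(2r^2 + 2t^2 + 2v^2 + 2v) + 1,
and 2r^2 + 2t^2 + 2v^2 + 2v ∈ ℤ gives the required form.

2(2r^2 + 2t^2 + 2v^2 + 2v) + 1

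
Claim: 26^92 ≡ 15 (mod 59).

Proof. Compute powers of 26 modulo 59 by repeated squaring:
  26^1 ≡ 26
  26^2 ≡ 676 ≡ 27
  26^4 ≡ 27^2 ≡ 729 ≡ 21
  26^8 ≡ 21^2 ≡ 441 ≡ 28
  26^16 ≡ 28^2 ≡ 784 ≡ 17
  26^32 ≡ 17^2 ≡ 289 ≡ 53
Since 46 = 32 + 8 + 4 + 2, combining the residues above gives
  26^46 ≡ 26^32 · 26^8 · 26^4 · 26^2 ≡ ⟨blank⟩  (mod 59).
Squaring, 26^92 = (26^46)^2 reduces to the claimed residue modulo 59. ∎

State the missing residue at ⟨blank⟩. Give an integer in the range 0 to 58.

29

26^32 · 26^8 · 26^4 · 26^2 ≡ 53 · 28 · 21 · 27 = 841428.
841428 mod 59 = 29, so 26^46 ≡ 29 (mod 59).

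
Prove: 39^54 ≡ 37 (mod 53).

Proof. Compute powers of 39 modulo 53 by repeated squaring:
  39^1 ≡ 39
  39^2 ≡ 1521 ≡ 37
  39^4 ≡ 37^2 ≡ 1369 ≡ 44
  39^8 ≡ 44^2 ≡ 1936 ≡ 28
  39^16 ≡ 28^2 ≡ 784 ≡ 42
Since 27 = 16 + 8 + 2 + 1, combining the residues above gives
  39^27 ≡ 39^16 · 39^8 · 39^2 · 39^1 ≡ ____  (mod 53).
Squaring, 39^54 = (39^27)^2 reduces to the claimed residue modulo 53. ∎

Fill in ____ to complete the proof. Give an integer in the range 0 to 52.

Multiply the listed residues: 42 · 28 · 37 · 39 = 1176 → 43512 → 1696968.
Reducing modulo 53: 1696968 = 32018·53 + 14, so 39^27 ≡ 14.

14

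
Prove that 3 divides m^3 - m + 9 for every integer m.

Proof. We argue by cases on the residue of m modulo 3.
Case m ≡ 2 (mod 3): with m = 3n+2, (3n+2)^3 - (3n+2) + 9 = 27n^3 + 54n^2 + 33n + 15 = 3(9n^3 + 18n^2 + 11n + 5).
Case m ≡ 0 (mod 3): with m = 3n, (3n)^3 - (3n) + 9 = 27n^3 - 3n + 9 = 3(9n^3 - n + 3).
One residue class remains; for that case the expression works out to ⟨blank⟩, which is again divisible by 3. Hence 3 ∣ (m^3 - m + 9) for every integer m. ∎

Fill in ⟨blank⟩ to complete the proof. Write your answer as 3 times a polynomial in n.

3(9n^3 + 9n^2 + 2n + 3)

Only m ≡ 1 (mod 3) is unaccounted for. Put m = 3n+1:
(3n+1)^3 - (3n+1) + 9 expands to 27n^3 + 27n^2 + 6n + 9,
and factoring out 3 leaves 3(9n^3 + 9n^2 + 2n + 3).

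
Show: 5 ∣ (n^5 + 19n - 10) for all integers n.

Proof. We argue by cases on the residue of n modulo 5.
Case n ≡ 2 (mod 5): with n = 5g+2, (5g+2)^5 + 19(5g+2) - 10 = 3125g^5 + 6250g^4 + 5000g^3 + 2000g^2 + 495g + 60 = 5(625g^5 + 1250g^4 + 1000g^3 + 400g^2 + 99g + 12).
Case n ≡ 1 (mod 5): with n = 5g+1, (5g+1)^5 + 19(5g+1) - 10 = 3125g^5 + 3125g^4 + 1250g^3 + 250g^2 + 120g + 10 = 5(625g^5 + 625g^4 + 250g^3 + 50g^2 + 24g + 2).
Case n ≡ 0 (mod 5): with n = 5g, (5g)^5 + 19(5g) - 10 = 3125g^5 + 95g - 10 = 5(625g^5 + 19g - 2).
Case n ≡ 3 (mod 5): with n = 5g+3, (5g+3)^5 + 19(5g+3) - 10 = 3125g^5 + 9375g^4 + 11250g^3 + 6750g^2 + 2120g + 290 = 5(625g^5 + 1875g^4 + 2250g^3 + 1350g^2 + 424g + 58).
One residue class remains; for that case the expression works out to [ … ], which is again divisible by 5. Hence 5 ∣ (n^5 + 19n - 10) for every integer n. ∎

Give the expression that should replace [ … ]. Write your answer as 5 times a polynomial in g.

The residues treated are {2, 1, 0, 3}, so the missing case is n ≡ 4 (mod 5); write n = 5g+4.
Then (5g+4)^5 + 19(5g+4) - 10 = 3125g^5 + 12500g^4 + 20000g^3 + 16000g^2 + 6495g + 1090 = 5(625g^5 + 2500g^4 + 4000g^3 + 3200g^2 + 1299g + 218).

5(625g^5 + 2500g^4 + 4000g^3 + 3200g^2 + 1299g + 218)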